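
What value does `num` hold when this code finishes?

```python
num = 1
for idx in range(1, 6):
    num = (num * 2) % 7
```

Let's trace through this code step by step.

Initialize: num = 1
Entering loop: for idx in range(1, 6):

After execution: num = 4
4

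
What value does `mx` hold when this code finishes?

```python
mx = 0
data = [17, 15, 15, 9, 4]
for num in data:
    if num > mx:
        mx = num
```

Let's trace through this code step by step.

Initialize: mx = 0
Initialize: data = [17, 15, 15, 9, 4]
Entering loop: for num in data:

After execution: mx = 17
17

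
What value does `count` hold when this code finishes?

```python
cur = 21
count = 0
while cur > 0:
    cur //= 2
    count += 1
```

Let's trace through this code step by step.

Initialize: cur = 21
Initialize: count = 0
Entering loop: while cur > 0:

After execution: count = 5
5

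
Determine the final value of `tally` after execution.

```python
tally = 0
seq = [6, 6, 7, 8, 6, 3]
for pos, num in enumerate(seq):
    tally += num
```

Let's trace through this code step by step.

Initialize: tally = 0
Initialize: seq = [6, 6, 7, 8, 6, 3]
Entering loop: for pos, num in enumerate(seq):

After execution: tally = 36
36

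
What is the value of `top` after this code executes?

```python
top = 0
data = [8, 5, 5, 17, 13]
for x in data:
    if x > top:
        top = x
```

Let's trace through this code step by step.

Initialize: top = 0
Initialize: data = [8, 5, 5, 17, 13]
Entering loop: for x in data:

After execution: top = 17
17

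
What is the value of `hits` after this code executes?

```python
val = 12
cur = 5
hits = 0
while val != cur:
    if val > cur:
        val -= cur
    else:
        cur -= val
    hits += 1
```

Let's trace through this code step by step.

Initialize: val = 12
Initialize: cur = 5
Initialize: hits = 0
Entering loop: while val != cur:

After execution: hits = 5
5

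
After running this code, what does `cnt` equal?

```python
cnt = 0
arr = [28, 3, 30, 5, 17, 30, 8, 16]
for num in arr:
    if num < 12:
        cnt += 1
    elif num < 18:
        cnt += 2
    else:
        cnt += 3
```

Let's trace through this code step by step.

Initialize: cnt = 0
Initialize: arr = [28, 3, 30, 5, 17, 30, 8, 16]
Entering loop: for num in arr:

After execution: cnt = 16
16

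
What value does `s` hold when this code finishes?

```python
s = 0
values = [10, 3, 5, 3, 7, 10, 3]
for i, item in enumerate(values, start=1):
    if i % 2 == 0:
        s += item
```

Let's trace through this code step by step.

Initialize: s = 0
Initialize: values = [10, 3, 5, 3, 7, 10, 3]
Entering loop: for i, item in enumerate(values, start=1):

After execution: s = 16
16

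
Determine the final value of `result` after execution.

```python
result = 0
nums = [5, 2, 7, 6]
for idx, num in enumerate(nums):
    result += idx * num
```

Let's trace through this code step by step.

Initialize: result = 0
Initialize: nums = [5, 2, 7, 6]
Entering loop: for idx, num in enumerate(nums):

After execution: result = 34
34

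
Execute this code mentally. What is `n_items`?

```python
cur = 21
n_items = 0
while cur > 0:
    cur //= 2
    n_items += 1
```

Let's trace through this code step by step.

Initialize: cur = 21
Initialize: n_items = 0
Entering loop: while cur > 0:

After execution: n_items = 5
5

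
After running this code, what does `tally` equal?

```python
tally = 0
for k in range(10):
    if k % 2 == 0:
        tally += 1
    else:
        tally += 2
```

Let's trace through this code step by step.

Initialize: tally = 0
Entering loop: for k in range(10):

After execution: tally = 15
15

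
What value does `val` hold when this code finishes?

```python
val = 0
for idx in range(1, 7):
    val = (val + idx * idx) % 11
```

Let's trace through this code step by step.

Initialize: val = 0
Entering loop: for idx in range(1, 7):

After execution: val = 3
3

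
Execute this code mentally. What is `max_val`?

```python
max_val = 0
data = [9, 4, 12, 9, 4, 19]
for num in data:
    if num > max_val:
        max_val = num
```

Let's trace through this code step by step.

Initialize: max_val = 0
Initialize: data = [9, 4, 12, 9, 4, 19]
Entering loop: for num in data:

After execution: max_val = 19
19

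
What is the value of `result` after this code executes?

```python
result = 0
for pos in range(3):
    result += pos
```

Let's trace through this code step by step.

Initialize: result = 0
Entering loop: for pos in range(3):

After execution: result = 3
3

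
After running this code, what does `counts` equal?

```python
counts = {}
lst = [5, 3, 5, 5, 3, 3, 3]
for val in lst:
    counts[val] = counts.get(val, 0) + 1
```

Let's trace through this code step by step.

Initialize: counts = {}
Initialize: lst = [5, 3, 5, 5, 3, 3, 3]
Entering loop: for val in lst:

After execution: counts = {5: 3, 3: 4}
{5: 3, 3: 4}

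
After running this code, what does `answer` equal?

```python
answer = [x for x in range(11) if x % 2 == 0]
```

Let's trace through this code step by step.

Initialize: answer = [x for x in range(11) if x % 2 == 0]

After execution: answer = [0, 2, 4, 6, 8, 10]
[0, 2, 4, 6, 8, 10]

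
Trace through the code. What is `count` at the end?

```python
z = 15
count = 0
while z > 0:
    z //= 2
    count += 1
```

Let's trace through this code step by step.

Initialize: z = 15
Initialize: count = 0
Entering loop: while z > 0:

After execution: count = 4
4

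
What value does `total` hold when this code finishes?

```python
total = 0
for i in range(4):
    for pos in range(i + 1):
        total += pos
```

Let's trace through this code step by step.

Initialize: total = 0
Entering loop: for i in range(4):

After execution: total = 10
10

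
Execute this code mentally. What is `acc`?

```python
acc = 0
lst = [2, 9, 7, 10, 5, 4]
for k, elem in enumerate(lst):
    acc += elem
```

Let's trace through this code step by step.

Initialize: acc = 0
Initialize: lst = [2, 9, 7, 10, 5, 4]
Entering loop: for k, elem in enumerate(lst):

After execution: acc = 37
37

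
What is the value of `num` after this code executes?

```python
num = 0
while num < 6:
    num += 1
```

Let's trace through this code step by step.

Initialize: num = 0
Entering loop: while num < 6:

After execution: num = 6
6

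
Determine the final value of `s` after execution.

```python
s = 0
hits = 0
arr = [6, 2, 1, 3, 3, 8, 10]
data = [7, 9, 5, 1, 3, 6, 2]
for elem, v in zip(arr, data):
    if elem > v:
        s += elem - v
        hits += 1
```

Let's trace through this code step by step.

Initialize: s = 0
Initialize: hits = 0
Initialize: arr = [6, 2, 1, 3, 3, 8, 10]
Initialize: data = [7, 9, 5, 1, 3, 6, 2]
Entering loop: for elem, v in zip(arr, data):

After execution: s = 12
12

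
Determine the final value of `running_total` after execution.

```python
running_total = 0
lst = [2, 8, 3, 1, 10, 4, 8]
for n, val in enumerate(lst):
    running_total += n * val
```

Let's trace through this code step by step.

Initialize: running_total = 0
Initialize: lst = [2, 8, 3, 1, 10, 4, 8]
Entering loop: for n, val in enumerate(lst):

After execution: running_total = 125
125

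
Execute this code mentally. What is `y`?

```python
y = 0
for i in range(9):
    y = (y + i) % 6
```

Let's trace through this code step by step.

Initialize: y = 0
Entering loop: for i in range(9):

After execution: y = 0
0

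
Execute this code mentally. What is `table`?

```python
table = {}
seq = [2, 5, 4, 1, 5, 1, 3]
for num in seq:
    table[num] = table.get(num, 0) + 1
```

Let's trace through this code step by step.

Initialize: table = {}
Initialize: seq = [2, 5, 4, 1, 5, 1, 3]
Entering loop: for num in seq:

After execution: table = {2: 1, 5: 2, 4: 1, 1: 2, 3: 1}
{2: 1, 5: 2, 4: 1, 1: 2, 3: 1}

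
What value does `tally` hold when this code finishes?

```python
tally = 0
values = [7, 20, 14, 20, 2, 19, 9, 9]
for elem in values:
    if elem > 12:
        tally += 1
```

Let's trace through this code step by step.

Initialize: tally = 0
Initialize: values = [7, 20, 14, 20, 2, 19, 9, 9]
Entering loop: for elem in values:

After execution: tally = 4
4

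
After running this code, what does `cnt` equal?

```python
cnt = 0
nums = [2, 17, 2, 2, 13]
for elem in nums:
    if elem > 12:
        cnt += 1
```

Let's trace through this code step by step.

Initialize: cnt = 0
Initialize: nums = [2, 17, 2, 2, 13]
Entering loop: for elem in nums:

After execution: cnt = 2
2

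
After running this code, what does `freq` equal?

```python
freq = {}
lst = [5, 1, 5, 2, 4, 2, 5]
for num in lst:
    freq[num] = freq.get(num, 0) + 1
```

Let's trace through this code step by step.

Initialize: freq = {}
Initialize: lst = [5, 1, 5, 2, 4, 2, 5]
Entering loop: for num in lst:

After execution: freq = {5: 3, 1: 1, 2: 2, 4: 1}
{5: 3, 1: 1, 2: 2, 4: 1}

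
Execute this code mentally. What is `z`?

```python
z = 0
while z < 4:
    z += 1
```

Let's trace through this code step by step.

Initialize: z = 0
Entering loop: while z < 4:

After execution: z = 4
4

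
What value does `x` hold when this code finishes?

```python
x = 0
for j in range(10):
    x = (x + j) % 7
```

Let's trace through this code step by step.

Initialize: x = 0
Entering loop: for j in range(10):

After execution: x = 3
3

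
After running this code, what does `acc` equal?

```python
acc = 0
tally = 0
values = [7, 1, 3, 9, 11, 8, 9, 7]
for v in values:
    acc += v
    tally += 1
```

Let's trace through this code step by step.

Initialize: acc = 0
Initialize: tally = 0
Initialize: values = [7, 1, 3, 9, 11, 8, 9, 7]
Entering loop: for v in values:

After execution: acc = 55
55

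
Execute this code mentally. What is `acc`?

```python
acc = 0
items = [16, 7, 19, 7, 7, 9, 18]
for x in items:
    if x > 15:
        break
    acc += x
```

Let's trace through this code step by step.

Initialize: acc = 0
Initialize: items = [16, 7, 19, 7, 7, 9, 18]
Entering loop: for x in items:

After execution: acc = 0
0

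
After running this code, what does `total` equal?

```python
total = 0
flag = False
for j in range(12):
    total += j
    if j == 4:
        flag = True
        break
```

Let's trace through this code step by step.

Initialize: total = 0
Initialize: flag = False
Entering loop: for j in range(12):

After execution: total = 10
10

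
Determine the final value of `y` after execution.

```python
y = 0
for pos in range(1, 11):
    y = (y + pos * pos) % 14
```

Let's trace through this code step by step.

Initialize: y = 0
Entering loop: for pos in range(1, 11):

After execution: y = 7
7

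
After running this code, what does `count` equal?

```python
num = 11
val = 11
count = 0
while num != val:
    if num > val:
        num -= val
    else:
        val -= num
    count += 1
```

Let's trace through this code step by step.

Initialize: num = 11
Initialize: val = 11
Initialize: count = 0
Entering loop: while num != val:

After execution: count = 0
0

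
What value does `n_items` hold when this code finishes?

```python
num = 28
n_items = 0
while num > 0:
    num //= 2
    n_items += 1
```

Let's trace through this code step by step.

Initialize: num = 28
Initialize: n_items = 0
Entering loop: while num > 0:

After execution: n_items = 5
5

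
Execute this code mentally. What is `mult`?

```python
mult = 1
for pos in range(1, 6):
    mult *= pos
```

Let's trace through this code step by step.

Initialize: mult = 1
Entering loop: for pos in range(1, 6):

After execution: mult = 120
120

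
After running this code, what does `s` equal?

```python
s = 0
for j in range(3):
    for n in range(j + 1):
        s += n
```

Let's trace through this code step by step.

Initialize: s = 0
Entering loop: for j in range(3):

After execution: s = 4
4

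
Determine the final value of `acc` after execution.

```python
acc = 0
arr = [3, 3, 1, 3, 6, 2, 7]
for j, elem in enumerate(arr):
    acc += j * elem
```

Let's trace through this code step by step.

Initialize: acc = 0
Initialize: arr = [3, 3, 1, 3, 6, 2, 7]
Entering loop: for j, elem in enumerate(arr):

After execution: acc = 90
90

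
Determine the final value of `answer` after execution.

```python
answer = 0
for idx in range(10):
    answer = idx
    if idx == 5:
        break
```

Let's trace through this code step by step.

Initialize: answer = 0
Entering loop: for idx in range(10):

After execution: answer = 5
5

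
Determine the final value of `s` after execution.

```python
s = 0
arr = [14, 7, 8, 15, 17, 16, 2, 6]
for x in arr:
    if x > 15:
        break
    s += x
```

Let's trace through this code step by step.

Initialize: s = 0
Initialize: arr = [14, 7, 8, 15, 17, 16, 2, 6]
Entering loop: for x in arr:

After execution: s = 44
44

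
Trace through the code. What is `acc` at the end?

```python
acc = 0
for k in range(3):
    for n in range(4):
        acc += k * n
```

Let's trace through this code step by step.

Initialize: acc = 0
Entering loop: for k in range(3):

After execution: acc = 18
18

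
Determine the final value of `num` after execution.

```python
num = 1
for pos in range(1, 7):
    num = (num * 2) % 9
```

Let's trace through this code step by step.

Initialize: num = 1
Entering loop: for pos in range(1, 7):

After execution: num = 1
1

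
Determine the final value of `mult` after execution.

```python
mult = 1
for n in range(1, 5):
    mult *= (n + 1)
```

Let's trace through this code step by step.

Initialize: mult = 1
Entering loop: for n in range(1, 5):

After execution: mult = 120
120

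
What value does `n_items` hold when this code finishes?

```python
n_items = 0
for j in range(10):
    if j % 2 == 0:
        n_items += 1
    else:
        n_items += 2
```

Let's trace through this code step by step.

Initialize: n_items = 0
Entering loop: for j in range(10):

After execution: n_items = 15
15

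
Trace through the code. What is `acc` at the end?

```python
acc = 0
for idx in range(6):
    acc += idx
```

Let's trace through this code step by step.

Initialize: acc = 0
Entering loop: for idx in range(6):

After execution: acc = 15
15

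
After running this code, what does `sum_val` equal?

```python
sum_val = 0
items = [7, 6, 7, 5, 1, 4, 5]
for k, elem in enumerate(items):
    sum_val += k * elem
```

Let's trace through this code step by step.

Initialize: sum_val = 0
Initialize: items = [7, 6, 7, 5, 1, 4, 5]
Entering loop: for k, elem in enumerate(items):

After execution: sum_val = 89
89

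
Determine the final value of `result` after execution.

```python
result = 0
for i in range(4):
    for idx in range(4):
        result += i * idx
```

Let's trace through this code step by step.

Initialize: result = 0
Entering loop: for i in range(4):

After execution: result = 36
36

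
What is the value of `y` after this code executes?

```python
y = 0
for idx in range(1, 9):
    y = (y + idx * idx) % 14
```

Let's trace through this code step by step.

Initialize: y = 0
Entering loop: for idx in range(1, 9):

After execution: y = 8
8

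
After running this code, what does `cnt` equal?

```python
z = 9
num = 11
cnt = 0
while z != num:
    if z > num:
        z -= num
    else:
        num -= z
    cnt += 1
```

Let's trace through this code step by step.

Initialize: z = 9
Initialize: num = 11
Initialize: cnt = 0
Entering loop: while z != num:

After execution: cnt = 6
6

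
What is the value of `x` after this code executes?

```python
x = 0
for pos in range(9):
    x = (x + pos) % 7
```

Let's trace through this code step by step.

Initialize: x = 0
Entering loop: for pos in range(9):

After execution: x = 1
1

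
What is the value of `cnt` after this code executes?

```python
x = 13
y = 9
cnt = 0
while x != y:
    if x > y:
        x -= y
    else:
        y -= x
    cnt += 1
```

Let's trace through this code step by step.

Initialize: x = 13
Initialize: y = 9
Initialize: cnt = 0
Entering loop: while x != y:

After execution: cnt = 6
6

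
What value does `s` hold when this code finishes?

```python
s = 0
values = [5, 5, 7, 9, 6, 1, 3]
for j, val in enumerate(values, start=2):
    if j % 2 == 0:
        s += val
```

Let's trace through this code step by step.

Initialize: s = 0
Initialize: values = [5, 5, 7, 9, 6, 1, 3]
Entering loop: for j, val in enumerate(values, start=2):

After execution: s = 21
21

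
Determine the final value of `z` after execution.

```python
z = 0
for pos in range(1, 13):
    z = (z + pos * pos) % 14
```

Let's trace through this code step by step.

Initialize: z = 0
Entering loop: for pos in range(1, 13):

After execution: z = 6
6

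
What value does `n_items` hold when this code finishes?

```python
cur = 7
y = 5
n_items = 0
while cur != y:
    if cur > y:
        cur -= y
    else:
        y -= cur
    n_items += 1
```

Let's trace through this code step by step.

Initialize: cur = 7
Initialize: y = 5
Initialize: n_items = 0
Entering loop: while cur != y:

After execution: n_items = 4
4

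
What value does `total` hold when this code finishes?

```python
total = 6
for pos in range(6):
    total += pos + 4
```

Let's trace through this code step by step.

Initialize: total = 6
Entering loop: for pos in range(6):

After execution: total = 45
45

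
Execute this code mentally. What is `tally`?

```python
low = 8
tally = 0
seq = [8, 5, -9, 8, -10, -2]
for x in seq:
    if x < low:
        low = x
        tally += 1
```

Let's trace through this code step by step.

Initialize: low = 8
Initialize: tally = 0
Initialize: seq = [8, 5, -9, 8, -10, -2]
Entering loop: for x in seq:

After execution: tally = 3
3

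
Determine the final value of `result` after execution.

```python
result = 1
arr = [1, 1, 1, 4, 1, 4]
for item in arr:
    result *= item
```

Let's trace through this code step by step.

Initialize: result = 1
Initialize: arr = [1, 1, 1, 4, 1, 4]
Entering loop: for item in arr:

After execution: result = 16
16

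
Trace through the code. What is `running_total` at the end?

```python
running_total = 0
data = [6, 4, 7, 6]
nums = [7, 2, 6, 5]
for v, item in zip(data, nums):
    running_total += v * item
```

Let's trace through this code step by step.

Initialize: running_total = 0
Initialize: data = [6, 4, 7, 6]
Initialize: nums = [7, 2, 6, 5]
Entering loop: for v, item in zip(data, nums):

After execution: running_total = 122
122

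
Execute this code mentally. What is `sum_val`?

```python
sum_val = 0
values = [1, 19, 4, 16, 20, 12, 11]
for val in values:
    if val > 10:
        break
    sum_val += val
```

Let's trace through this code step by step.

Initialize: sum_val = 0
Initialize: values = [1, 19, 4, 16, 20, 12, 11]
Entering loop: for val in values:

After execution: sum_val = 1
1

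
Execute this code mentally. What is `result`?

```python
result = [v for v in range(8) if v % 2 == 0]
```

Let's trace through this code step by step.

Initialize: result = [v for v in range(8) if v % 2 == 0]

After execution: result = [0, 2, 4, 6]
[0, 2, 4, 6]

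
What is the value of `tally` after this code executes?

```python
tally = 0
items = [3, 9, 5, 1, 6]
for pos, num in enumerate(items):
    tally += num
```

Let's trace through this code step by step.

Initialize: tally = 0
Initialize: items = [3, 9, 5, 1, 6]
Entering loop: for pos, num in enumerate(items):

After execution: tally = 24
24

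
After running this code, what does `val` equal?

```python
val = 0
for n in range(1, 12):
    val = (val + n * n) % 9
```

Let's trace through this code step by step.

Initialize: val = 0
Entering loop: for n in range(1, 12):

After execution: val = 2
2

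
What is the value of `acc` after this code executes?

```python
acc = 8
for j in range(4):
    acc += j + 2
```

Let's trace through this code step by step.

Initialize: acc = 8
Entering loop: for j in range(4):

After execution: acc = 22
22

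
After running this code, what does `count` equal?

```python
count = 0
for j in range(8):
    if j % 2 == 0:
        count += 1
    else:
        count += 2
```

Let's trace through this code step by step.

Initialize: count = 0
Entering loop: for j in range(8):

After execution: count = 12
12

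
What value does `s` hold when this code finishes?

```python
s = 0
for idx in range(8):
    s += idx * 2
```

Let's trace through this code step by step.

Initialize: s = 0
Entering loop: for idx in range(8):

After execution: s = 56
56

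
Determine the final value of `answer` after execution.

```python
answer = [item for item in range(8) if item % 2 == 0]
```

Let's trace through this code step by step.

Initialize: answer = [item for item in range(8) if item % 2 == 0]

After execution: answer = [0, 2, 4, 6]
[0, 2, 4, 6]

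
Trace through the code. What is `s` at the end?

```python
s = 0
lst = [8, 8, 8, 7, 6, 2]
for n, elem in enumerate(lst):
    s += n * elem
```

Let's trace through this code step by step.

Initialize: s = 0
Initialize: lst = [8, 8, 8, 7, 6, 2]
Entering loop: for n, elem in enumerate(lst):

After execution: s = 79
79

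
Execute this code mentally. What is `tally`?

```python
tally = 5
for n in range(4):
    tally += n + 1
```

Let's trace through this code step by step.

Initialize: tally = 5
Entering loop: for n in range(4):

After execution: tally = 15
15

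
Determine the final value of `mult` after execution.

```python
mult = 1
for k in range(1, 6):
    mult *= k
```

Let's trace through this code step by step.

Initialize: mult = 1
Entering loop: for k in range(1, 6):

After execution: mult = 120
120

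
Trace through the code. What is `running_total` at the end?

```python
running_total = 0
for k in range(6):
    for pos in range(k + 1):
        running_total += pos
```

Let's trace through this code step by step.

Initialize: running_total = 0
Entering loop: for k in range(6):

After execution: running_total = 35
35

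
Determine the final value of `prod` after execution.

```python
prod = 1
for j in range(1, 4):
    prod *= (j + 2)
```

Let's trace through this code step by step.

Initialize: prod = 1
Entering loop: for j in range(1, 4):

After execution: prod = 60
60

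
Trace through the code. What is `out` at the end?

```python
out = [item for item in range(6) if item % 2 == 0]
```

Let's trace through this code step by step.

Initialize: out = [item for item in range(6) if item % 2 == 0]

After execution: out = [0, 2, 4]
[0, 2, 4]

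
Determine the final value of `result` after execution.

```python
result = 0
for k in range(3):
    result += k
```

Let's trace through this code step by step.

Initialize: result = 0
Entering loop: for k in range(3):

After execution: result = 3
3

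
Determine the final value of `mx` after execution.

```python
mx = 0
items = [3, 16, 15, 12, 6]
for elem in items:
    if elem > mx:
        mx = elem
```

Let's trace through this code step by step.

Initialize: mx = 0
Initialize: items = [3, 16, 15, 12, 6]
Entering loop: for elem in items:

After execution: mx = 16
16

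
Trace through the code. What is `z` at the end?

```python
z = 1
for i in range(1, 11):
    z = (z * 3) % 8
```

Let's trace through this code step by step.

Initialize: z = 1
Entering loop: for i in range(1, 11):

After execution: z = 1
1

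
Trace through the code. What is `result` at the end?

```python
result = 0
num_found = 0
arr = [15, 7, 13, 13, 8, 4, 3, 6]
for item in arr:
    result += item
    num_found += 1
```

Let's trace through this code step by step.

Initialize: result = 0
Initialize: num_found = 0
Initialize: arr = [15, 7, 13, 13, 8, 4, 3, 6]
Entering loop: for item in arr:

After execution: result = 69
69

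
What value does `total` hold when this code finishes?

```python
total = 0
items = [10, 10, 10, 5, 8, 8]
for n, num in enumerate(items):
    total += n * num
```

Let's trace through this code step by step.

Initialize: total = 0
Initialize: items = [10, 10, 10, 5, 8, 8]
Entering loop: for n, num in enumerate(items):

After execution: total = 117
117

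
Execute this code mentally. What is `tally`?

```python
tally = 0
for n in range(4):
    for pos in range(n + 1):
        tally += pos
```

Let's trace through this code step by step.

Initialize: tally = 0
Entering loop: for n in range(4):

After execution: tally = 10
10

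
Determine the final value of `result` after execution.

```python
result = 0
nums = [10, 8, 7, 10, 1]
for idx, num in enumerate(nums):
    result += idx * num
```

Let's trace through this code step by step.

Initialize: result = 0
Initialize: nums = [10, 8, 7, 10, 1]
Entering loop: for idx, num in enumerate(nums):

After execution: result = 56
56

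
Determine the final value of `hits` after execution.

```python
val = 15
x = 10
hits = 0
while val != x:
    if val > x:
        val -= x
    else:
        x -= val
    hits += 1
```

Let's trace through this code step by step.

Initialize: val = 15
Initialize: x = 10
Initialize: hits = 0
Entering loop: while val != x:

After execution: hits = 2
2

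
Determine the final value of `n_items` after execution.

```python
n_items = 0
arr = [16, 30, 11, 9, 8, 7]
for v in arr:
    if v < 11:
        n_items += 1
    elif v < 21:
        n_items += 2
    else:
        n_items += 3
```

Let's trace through this code step by step.

Initialize: n_items = 0
Initialize: arr = [16, 30, 11, 9, 8, 7]
Entering loop: for v in arr:

After execution: n_items = 10
10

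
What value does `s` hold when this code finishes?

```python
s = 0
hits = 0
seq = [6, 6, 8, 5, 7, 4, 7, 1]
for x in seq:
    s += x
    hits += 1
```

Let's trace through this code step by step.

Initialize: s = 0
Initialize: hits = 0
Initialize: seq = [6, 6, 8, 5, 7, 4, 7, 1]
Entering loop: for x in seq:

After execution: s = 44
44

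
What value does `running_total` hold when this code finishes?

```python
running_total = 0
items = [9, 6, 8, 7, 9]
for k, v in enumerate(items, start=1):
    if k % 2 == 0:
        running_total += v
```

Let's trace through this code step by step.

Initialize: running_total = 0
Initialize: items = [9, 6, 8, 7, 9]
Entering loop: for k, v in enumerate(items, start=1):

After execution: running_total = 13
13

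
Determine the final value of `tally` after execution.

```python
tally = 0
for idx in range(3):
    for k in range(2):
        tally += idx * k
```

Let's trace through this code step by step.

Initialize: tally = 0
Entering loop: for idx in range(3):

After execution: tally = 3
3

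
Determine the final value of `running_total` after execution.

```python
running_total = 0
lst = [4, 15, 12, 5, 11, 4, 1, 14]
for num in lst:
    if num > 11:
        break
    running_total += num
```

Let's trace through this code step by step.

Initialize: running_total = 0
Initialize: lst = [4, 15, 12, 5, 11, 4, 1, 14]
Entering loop: for num in lst:

After execution: running_total = 4
4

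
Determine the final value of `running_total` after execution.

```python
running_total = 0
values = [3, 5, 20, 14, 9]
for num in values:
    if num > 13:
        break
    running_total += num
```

Let's trace through this code step by step.

Initialize: running_total = 0
Initialize: values = [3, 5, 20, 14, 9]
Entering loop: for num in values:

After execution: running_total = 8
8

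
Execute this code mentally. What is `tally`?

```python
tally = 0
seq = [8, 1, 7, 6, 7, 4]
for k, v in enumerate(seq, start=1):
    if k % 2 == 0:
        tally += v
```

Let's trace through this code step by step.

Initialize: tally = 0
Initialize: seq = [8, 1, 7, 6, 7, 4]
Entering loop: for k, v in enumerate(seq, start=1):

After execution: tally = 11
11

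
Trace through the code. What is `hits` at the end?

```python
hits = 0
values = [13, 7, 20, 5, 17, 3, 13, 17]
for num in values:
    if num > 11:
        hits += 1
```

Let's trace through this code step by step.

Initialize: hits = 0
Initialize: values = [13, 7, 20, 5, 17, 3, 13, 17]
Entering loop: for num in values:

After execution: hits = 5
5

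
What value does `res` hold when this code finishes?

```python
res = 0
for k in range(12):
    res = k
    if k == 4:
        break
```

Let's trace through this code step by step.

Initialize: res = 0
Entering loop: for k in range(12):

After execution: res = 4
4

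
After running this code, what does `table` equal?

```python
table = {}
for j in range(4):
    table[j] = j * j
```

Let's trace through this code step by step.

Initialize: table = {}
Entering loop: for j in range(4):

After execution: table = {0: 0, 1: 1, 2: 4, 3: 9}
{0: 0, 1: 1, 2: 4, 3: 9}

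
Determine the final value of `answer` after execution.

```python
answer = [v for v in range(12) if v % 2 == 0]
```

Let's trace through this code step by step.

Initialize: answer = [v for v in range(12) if v % 2 == 0]

After execution: answer = [0, 2, 4, 6, 8, 10]
[0, 2, 4, 6, 8, 10]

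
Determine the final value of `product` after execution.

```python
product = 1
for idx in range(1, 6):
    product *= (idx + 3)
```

Let's trace through this code step by step.

Initialize: product = 1
Entering loop: for idx in range(1, 6):

After execution: product = 6720
6720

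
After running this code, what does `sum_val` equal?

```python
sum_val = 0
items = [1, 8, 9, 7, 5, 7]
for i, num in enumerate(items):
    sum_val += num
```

Let's trace through this code step by step.

Initialize: sum_val = 0
Initialize: items = [1, 8, 9, 7, 5, 7]
Entering loop: for i, num in enumerate(items):

After execution: sum_val = 37
37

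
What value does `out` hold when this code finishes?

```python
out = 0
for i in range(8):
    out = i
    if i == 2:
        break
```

Let's trace through this code step by step.

Initialize: out = 0
Entering loop: for i in range(8):

After execution: out = 2
2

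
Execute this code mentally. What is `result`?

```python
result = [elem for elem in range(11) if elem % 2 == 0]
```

Let's trace through this code step by step.

Initialize: result = [elem for elem in range(11) if elem % 2 == 0]

After execution: result = [0, 2, 4, 6, 8, 10]
[0, 2, 4, 6, 8, 10]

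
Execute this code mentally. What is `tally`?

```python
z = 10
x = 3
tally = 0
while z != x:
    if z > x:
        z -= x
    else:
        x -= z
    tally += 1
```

Let's trace through this code step by step.

Initialize: z = 10
Initialize: x = 3
Initialize: tally = 0
Entering loop: while z != x:

After execution: tally = 5
5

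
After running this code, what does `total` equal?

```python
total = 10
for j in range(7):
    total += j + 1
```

Let's trace through this code step by step.

Initialize: total = 10
Entering loop: for j in range(7):

After execution: total = 38
38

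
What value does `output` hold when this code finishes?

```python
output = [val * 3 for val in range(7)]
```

Let's trace through this code step by step.

Initialize: output = [val * 3 for val in range(7)]

After execution: output = [0, 3, 6, 9, 12, 15, 18]
[0, 3, 6, 9, 12, 15, 18]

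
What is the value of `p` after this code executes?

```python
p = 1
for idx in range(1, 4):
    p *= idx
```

Let's trace through this code step by step.

Initialize: p = 1
Entering loop: for idx in range(1, 4):

After execution: p = 6
6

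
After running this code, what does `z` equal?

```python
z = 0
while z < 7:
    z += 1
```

Let's trace through this code step by step.

Initialize: z = 0
Entering loop: while z < 7:

After execution: z = 7
7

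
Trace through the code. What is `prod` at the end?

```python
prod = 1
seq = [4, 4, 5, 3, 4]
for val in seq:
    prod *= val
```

Let's trace through this code step by step.

Initialize: prod = 1
Initialize: seq = [4, 4, 5, 3, 4]
Entering loop: for val in seq:

After execution: prod = 960
960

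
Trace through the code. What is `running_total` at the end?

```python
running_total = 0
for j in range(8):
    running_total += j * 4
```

Let's trace through this code step by step.

Initialize: running_total = 0
Entering loop: for j in range(8):

After execution: running_total = 112
112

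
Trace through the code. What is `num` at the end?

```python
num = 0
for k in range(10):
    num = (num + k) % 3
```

Let's trace through this code step by step.

Initialize: num = 0
Entering loop: for k in range(10):

After execution: num = 0
0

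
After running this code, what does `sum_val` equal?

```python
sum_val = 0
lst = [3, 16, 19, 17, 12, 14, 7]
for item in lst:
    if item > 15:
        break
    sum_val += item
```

Let's trace through this code step by step.

Initialize: sum_val = 0
Initialize: lst = [3, 16, 19, 17, 12, 14, 7]
Entering loop: for item in lst:

After execution: sum_val = 3
3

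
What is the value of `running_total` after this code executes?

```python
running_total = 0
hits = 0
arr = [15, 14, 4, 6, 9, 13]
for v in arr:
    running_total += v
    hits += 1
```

Let's trace through this code step by step.

Initialize: running_total = 0
Initialize: hits = 0
Initialize: arr = [15, 14, 4, 6, 9, 13]
Entering loop: for v in arr:

After execution: running_total = 61
61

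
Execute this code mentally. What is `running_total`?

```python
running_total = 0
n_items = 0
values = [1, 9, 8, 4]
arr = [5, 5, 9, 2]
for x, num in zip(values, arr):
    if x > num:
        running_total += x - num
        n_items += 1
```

Let's trace through this code step by step.

Initialize: running_total = 0
Initialize: n_items = 0
Initialize: values = [1, 9, 8, 4]
Initialize: arr = [5, 5, 9, 2]
Entering loop: for x, num in zip(values, arr):

After execution: running_total = 6
6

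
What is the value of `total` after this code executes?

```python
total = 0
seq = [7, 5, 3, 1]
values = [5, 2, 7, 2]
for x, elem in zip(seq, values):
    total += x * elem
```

Let's trace through this code step by step.

Initialize: total = 0
Initialize: seq = [7, 5, 3, 1]
Initialize: values = [5, 2, 7, 2]
Entering loop: for x, elem in zip(seq, values):

After execution: total = 68
68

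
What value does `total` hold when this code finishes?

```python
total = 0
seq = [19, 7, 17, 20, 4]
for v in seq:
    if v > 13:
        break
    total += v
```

Let's trace through this code step by step.

Initialize: total = 0
Initialize: seq = [19, 7, 17, 20, 4]
Entering loop: for v in seq:

After execution: total = 0
0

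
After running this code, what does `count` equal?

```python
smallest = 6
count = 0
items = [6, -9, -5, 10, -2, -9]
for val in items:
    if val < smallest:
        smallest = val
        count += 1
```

Let's trace through this code step by step.

Initialize: smallest = 6
Initialize: count = 0
Initialize: items = [6, -9, -5, 10, -2, -9]
Entering loop: for val in items:

After execution: count = 1
1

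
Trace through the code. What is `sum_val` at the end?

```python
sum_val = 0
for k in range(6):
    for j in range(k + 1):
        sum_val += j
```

Let's trace through this code step by step.

Initialize: sum_val = 0
Entering loop: for k in range(6):

After execution: sum_val = 35
35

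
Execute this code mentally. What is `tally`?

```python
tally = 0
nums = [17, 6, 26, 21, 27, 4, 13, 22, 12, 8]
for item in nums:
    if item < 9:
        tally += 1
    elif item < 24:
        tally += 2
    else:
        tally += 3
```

Let's trace through this code step by step.

Initialize: tally = 0
Initialize: nums = [17, 6, 26, 21, 27, 4, 13, 22, 12, 8]
Entering loop: for item in nums:

After execution: tally = 19
19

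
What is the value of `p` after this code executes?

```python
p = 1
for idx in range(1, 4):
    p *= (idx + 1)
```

Let's trace through this code step by step.

Initialize: p = 1
Entering loop: for idx in range(1, 4):

After execution: p = 24
24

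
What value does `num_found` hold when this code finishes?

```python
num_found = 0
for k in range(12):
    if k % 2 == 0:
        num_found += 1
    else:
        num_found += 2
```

Let's trace through this code step by step.

Initialize: num_found = 0
Entering loop: for k in range(12):

After execution: num_found = 18
18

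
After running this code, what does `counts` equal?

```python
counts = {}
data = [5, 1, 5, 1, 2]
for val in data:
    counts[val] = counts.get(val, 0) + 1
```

Let's trace through this code step by step.

Initialize: counts = {}
Initialize: data = [5, 1, 5, 1, 2]
Entering loop: for val in data:

After execution: counts = {5: 2, 1: 2, 2: 1}
{5: 2, 1: 2, 2: 1}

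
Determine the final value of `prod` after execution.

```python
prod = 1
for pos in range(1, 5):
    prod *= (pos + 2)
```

Let's trace through this code step by step.

Initialize: prod = 1
Entering loop: for pos in range(1, 5):

After execution: prod = 360
360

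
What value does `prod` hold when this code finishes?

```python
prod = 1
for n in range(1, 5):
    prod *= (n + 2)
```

Let's trace through this code step by step.

Initialize: prod = 1
Entering loop: for n in range(1, 5):

After execution: prod = 360
360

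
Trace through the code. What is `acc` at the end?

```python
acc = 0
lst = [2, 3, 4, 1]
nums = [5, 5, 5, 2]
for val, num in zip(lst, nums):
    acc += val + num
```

Let's trace through this code step by step.

Initialize: acc = 0
Initialize: lst = [2, 3, 4, 1]
Initialize: nums = [5, 5, 5, 2]
Entering loop: for val, num in zip(lst, nums):

After execution: acc = 27
27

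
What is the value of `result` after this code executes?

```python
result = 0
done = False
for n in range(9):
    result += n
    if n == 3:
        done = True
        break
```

Let's trace through this code step by step.

Initialize: result = 0
Initialize: done = False
Entering loop: for n in range(9):

After execution: result = 6
6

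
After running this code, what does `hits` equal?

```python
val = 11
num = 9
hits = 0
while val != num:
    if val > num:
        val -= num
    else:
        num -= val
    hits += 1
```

Let's trace through this code step by step.

Initialize: val = 11
Initialize: num = 9
Initialize: hits = 0
Entering loop: while val != num:

After execution: hits = 6
6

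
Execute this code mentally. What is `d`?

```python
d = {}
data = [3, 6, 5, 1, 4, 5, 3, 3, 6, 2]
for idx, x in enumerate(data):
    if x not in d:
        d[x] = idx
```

Let's trace through this code step by step.

Initialize: d = {}
Initialize: data = [3, 6, 5, 1, 4, 5, 3, 3, 6, 2]
Entering loop: for idx, x in enumerate(data):

After execution: d = {3: 0, 6: 1, 5: 2, 1: 3, 4: 4, 2: 9}
{3: 0, 6: 1, 5: 2, 1: 3, 4: 4, 2: 9}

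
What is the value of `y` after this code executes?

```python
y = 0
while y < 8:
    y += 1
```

Let's trace through this code step by step.

Initialize: y = 0
Entering loop: while y < 8:

After execution: y = 8
8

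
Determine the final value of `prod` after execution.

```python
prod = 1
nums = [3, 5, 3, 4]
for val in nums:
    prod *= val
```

Let's trace through this code step by step.

Initialize: prod = 1
Initialize: nums = [3, 5, 3, 4]
Entering loop: for val in nums:

After execution: prod = 180
180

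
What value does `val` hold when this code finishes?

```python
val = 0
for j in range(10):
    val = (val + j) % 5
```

Let's trace through this code step by step.

Initialize: val = 0
Entering loop: for j in range(10):

After execution: val = 0
0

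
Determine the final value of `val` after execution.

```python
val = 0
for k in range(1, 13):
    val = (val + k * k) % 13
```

Let's trace through this code step by step.

Initialize: val = 0
Entering loop: for k in range(1, 13):

After execution: val = 0
0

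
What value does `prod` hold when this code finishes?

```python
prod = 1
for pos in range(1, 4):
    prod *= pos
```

Let's trace through this code step by step.

Initialize: prod = 1
Entering loop: for pos in range(1, 4):

After execution: prod = 6
6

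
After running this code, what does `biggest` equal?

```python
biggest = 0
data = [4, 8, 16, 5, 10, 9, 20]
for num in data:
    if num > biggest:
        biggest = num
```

Let's trace through this code step by step.

Initialize: biggest = 0
Initialize: data = [4, 8, 16, 5, 10, 9, 20]
Entering loop: for num in data:

After execution: biggest = 20
20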